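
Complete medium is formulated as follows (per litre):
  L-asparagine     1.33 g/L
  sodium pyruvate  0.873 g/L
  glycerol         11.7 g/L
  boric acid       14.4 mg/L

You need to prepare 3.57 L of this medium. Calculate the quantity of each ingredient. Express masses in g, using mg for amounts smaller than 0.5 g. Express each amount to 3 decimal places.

L-asparagine 4.748 g; sodium pyruvate 3.117 g; glycerol 41.769 g; boric acid 51.408 mg

Scale factor relative to 1 L: 3.57.
L-asparagine: 1.33 g/L × 3.57 L = 4.748 g
sodium pyruvate: 0.873 g/L × 3.57 L = 3.117 g
glycerol: 11.7 g/L × 3.57 L = 41.769 g
boric acid: 14.4 mg/L × 3.57 L = 51.408 mg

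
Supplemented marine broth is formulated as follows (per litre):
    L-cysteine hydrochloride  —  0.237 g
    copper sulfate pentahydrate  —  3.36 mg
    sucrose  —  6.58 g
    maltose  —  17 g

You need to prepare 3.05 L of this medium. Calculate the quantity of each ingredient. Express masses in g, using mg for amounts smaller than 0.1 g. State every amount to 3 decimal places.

Ratio of target to recipe volume: 3050 / 1000 = 3.05.
L-cysteine hydrochloride: 0.237 g × (3050 mL / 1000 mL) = 0.723 g
copper sulfate pentahydrate: 3.36 mg × (3050 mL / 1000 mL) = 10.248 mg
sucrose: 6.58 g × (3050 mL / 1000 mL) = 20.069 g
maltose: 17 g × (3050 mL / 1000 mL) = 51.850 g

L-cysteine hydrochloride 0.723 g; copper sulfate pentahydrate 10.248 mg; sucrose 20.069 g; maltose 51.850 g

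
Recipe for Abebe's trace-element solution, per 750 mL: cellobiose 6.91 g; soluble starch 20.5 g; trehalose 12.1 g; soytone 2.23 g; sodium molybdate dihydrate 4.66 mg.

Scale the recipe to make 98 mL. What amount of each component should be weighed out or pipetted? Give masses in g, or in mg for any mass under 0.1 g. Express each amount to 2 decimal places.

Scale factor = 98 mL / 750 mL = 0.130667.
cellobiose: 6.91 g × (98 mL / 750 mL) = 0.90 g
soluble starch: 20.5 g × (98 mL / 750 mL) = 2.68 g
trehalose: 12.1 g × (98 mL / 750 mL) = 1.58 g
soytone: 2.23 g × (98 mL / 750 mL) = 0.29 g
sodium molybdate dihydrate: 4.66 mg × (98 mL / 750 mL) = 0.61 mg

cellobiose 0.90 g; soluble starch 2.68 g; trehalose 1.58 g; soytone 0.29 g; sodium molybdate dihydrate 0.61 mg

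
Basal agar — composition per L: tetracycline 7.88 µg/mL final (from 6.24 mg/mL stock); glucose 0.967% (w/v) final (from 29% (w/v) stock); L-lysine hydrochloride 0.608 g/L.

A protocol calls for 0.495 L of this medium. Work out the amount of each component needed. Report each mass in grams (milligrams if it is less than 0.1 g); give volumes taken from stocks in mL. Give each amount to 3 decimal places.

tetracycline 0.625 mL; glucose 16.506 mL; L-lysine hydrochloride 0.301 g

Scale factor relative to 1 L: 0.495.
tetracycline: C1V1 = C2V2 → 7.88 µg/mL × 495 mL ÷ 6240 µg/mL = 0.625 mL
glucose: V = C2·V2/C1 = 0.967% ÷ 29% × 495 mL = 16.506 mL
L-lysine hydrochloride: 0.608 g/L × 0.495 L = 0.301 g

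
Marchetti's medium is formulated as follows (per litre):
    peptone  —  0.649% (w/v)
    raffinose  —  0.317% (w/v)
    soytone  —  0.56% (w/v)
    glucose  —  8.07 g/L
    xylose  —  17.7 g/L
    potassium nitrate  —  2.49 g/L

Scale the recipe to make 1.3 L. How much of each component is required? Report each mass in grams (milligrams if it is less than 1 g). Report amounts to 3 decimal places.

peptone 8.437 g; raffinose 4.121 g; soytone 7.280 g; glucose 10.491 g; xylose 23.010 g; potassium nitrate 3.237 g

Scale factor relative to 1 L: 1.3.
peptone: 0.649 g per 100 mL × 1300 mL ÷ 100 = 8.437 g
raffinose: 0.317 g per 100 mL × 1300 mL ÷ 100 = 4.121 g
soytone: 0.56 g per 100 mL × 1300 mL ÷ 100 = 7.280 g
glucose: 8.07 g/L × 1.3 L = 10.491 g
xylose: 17.7 g/L × 1.3 L = 23.010 g
potassium nitrate: 2.49 g/L × 1.3 L = 3.237 g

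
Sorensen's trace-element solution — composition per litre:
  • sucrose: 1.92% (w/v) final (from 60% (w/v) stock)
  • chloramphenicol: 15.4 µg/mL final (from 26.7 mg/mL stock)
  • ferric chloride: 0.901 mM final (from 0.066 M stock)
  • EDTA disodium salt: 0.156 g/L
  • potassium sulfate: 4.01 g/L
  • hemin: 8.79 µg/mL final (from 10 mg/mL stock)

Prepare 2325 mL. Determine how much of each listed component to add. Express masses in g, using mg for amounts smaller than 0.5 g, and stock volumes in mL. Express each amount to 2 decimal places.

sucrose 74.40 mL; chloramphenicol 1.34 mL; ferric chloride 31.74 mL; EDTA disodium salt 362.70 mg; potassium sulfate 9.32 g; hemin 2.04 mL

Scale factor relative to 1 L: 2.325.
sucrose: C1V1 = C2V2 → 1.92% ÷ 60% × 2325 mL = 74.40 mL
chloramphenicol: dilute stock: 15.4 µg/mL × 2325 mL ÷ 26700 µg/mL = 1.34 mL
ferric chloride: dilute stock: 0.901 mM × 2325 mL ÷ 66 mM = 31.74 mL
EDTA disodium salt: 0.156 g/L × 2.325 L = 0.3627 g = 362.70 mg
potassium sulfate: 4.01 g/L × 2.325 L = 9.32 g
hemin: dilute stock: 8.79 µg/mL × 2325 mL ÷ 10000 µg/mL = 2.04 mL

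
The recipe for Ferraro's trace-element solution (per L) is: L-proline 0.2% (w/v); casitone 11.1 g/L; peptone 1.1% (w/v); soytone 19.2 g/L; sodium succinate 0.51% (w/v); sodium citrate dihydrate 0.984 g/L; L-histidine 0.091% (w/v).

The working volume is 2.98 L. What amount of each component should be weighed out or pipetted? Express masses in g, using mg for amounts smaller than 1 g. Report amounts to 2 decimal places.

L-proline 5.96 g; casitone 33.08 g; peptone 32.78 g; soytone 57.22 g; sodium succinate 15.20 g; sodium citrate dihydrate 2.93 g; L-histidine 2.71 g

Scale factor relative to 1 L: 2.98.
L-proline: 0.2 g per 100 mL × 2980 mL ÷ 100 = 5.96 g
casitone: 11.1 g/L × 2.98 L = 33.08 g
peptone: 1.1 g per 100 mL × 2980 mL ÷ 100 = 32.78 g
soytone: 19.2 g/L × 2.98 L = 57.22 g
sodium succinate: 0.51% w/v = 5.1 g/L → 5.1 × 2.98 L = 15.20 g
sodium citrate dihydrate: 0.984 g/L × 2.98 L = 2.93 g
L-histidine: 0.091 g per 100 mL × 2980 mL ÷ 100 = 2.71 g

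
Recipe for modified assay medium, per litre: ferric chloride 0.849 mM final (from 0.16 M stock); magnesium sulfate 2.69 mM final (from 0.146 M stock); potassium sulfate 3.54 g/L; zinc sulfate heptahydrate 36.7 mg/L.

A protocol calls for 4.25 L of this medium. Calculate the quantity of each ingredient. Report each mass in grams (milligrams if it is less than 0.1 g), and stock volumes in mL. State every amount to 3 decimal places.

Working volume: 4.25 L.
ferric chloride: C1V1 = C2V2 → 0.849 mM × 4250 mL ÷ 160 mM = 22.552 mL
magnesium sulfate: dilute stock: 2.69 mM × 4250 mL ÷ 146 mM = 78.305 mL
potassium sulfate: 3.54 g/L × 4.25 L = 15.045 g
zinc sulfate heptahydrate: 36.7 mg/L × 4.25 L = 155.975 mg = 0.156 g

ferric chloride 22.552 mL; magnesium sulfate 78.305 mL; potassium sulfate 15.045 g; zinc sulfate heptahydrate 0.156 g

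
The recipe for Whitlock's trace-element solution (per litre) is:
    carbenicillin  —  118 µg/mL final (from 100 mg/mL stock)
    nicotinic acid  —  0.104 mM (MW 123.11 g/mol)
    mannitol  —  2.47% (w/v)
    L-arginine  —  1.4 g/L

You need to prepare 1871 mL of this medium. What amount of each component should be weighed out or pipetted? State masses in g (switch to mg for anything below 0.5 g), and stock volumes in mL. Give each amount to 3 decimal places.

Scale factor relative to 1 L: 1.871.
carbenicillin: V = C2·V2/C1 = 118 µg/mL × 1871 mL ÷ 100000 µg/mL = 2.208 mL
nicotinic acid: 0.104 mmol/L × 123.11 mg/mmol × 1.871 L = 23.955 mg
mannitol: 2.47% w/v = 24.7 g/L → 24.7 × 1.871 L = 46.214 g
L-arginine: 1.4 g/L × 1.871 L = 2.619 g

carbenicillin 2.208 mL; nicotinic acid 23.955 mg; mannitol 46.214 g; L-arginine 2.619 g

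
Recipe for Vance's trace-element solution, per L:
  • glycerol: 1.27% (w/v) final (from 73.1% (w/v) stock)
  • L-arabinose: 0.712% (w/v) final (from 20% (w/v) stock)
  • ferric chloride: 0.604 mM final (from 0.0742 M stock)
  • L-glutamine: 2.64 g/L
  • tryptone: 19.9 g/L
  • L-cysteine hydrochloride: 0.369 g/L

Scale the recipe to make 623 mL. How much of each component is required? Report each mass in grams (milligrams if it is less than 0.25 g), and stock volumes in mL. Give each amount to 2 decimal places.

glycerol 10.82 mL; L-arabinose 22.18 mL; ferric chloride 5.07 mL; L-glutamine 1.64 g; tryptone 12.40 g; L-cysteine hydrochloride 229.89 mg

Working volume: 623 mL = 0.623 L.
glycerol: V = C2·V2/C1 = 1.27% ÷ 73.1% × 623 mL = 10.82 mL
L-arabinose: V = C2·V2/C1 = 0.712% ÷ 20% × 623 mL = 22.18 mL
ferric chloride: C1V1 = C2V2 → 0.604 mM × 623 mL ÷ 74.2 mM = 5.07 mL
L-glutamine: 2.64 g/L × 0.623 L = 1.64 g
tryptone: 19.9 g/L × 0.623 L = 12.40 g
L-cysteine hydrochloride: 0.369 g/L × 0.623 L = 0.229887 g = 229.89 mg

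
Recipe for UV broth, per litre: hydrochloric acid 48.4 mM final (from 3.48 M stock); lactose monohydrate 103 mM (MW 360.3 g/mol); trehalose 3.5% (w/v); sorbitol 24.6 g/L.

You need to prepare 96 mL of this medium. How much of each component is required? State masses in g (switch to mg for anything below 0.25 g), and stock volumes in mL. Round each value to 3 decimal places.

hydrochloric acid 1.335 mL; lactose monohydrate 3.563 g; trehalose 3.360 g; sorbitol 2.362 g

Working volume: 96 mL = 0.096 L.
hydrochloric acid: C1V1 = C2V2 → 48.4 mM × 96 mL ÷ 3480 mM = 1.335 mL
lactose monohydrate: 103 mmol/L × 360.3 g/mol × 0.096 L ÷ 1000 = 3.563 g
trehalose: 3.5 g per 100 mL × 96 mL ÷ 100 = 3.360 g
sorbitol: 24.6 g/L × 0.096 L = 2.362 g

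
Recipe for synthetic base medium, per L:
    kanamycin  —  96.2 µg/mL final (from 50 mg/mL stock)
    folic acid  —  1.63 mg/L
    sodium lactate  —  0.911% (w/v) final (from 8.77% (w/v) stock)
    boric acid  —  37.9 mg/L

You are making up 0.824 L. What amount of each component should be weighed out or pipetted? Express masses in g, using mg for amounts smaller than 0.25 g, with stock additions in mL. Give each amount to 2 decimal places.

kanamycin 1.59 mL; folic acid 1.34 mg; sodium lactate 85.59 mL; boric acid 31.23 mg

Scale factor relative to 1 L: 0.824.
kanamycin: V = C2·V2/C1 = 96.2 µg/mL × 824 mL ÷ 50000 µg/mL = 1.59 mL
folic acid: 1.63 mg/L × 0.824 L = 1.34 mg
sodium lactate: C1V1 = C2V2 → 0.911% ÷ 8.77% × 824 mL = 85.59 mL
boric acid: 37.9 mg/L × 0.824 L = 31.23 mg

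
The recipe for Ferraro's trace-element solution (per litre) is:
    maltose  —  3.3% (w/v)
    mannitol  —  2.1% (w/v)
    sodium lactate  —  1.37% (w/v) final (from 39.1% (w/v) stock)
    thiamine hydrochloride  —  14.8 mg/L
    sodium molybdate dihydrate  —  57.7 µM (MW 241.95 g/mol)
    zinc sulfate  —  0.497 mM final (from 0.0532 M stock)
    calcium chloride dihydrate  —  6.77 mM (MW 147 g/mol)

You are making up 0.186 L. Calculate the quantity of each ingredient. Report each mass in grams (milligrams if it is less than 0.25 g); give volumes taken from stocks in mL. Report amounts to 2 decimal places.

Working volume: 0.186 L.
maltose: 3.3 g per 100 mL × 186 mL ÷ 100 = 6.14 g
mannitol: 2.1% w/v = 21 g/L → 21 × 0.186 L = 3.91 g
sodium lactate: dilute stock: 1.37% ÷ 39.1% × 186 mL = 6.52 mL
thiamine hydrochloride: 14.8 mg/L × 0.186 L = 2.75 mg
sodium molybdate dihydrate: 57.7 µmol/L × 241.95 g/mol × 0.186 L ÷ 1000 = 2.60 mg
zinc sulfate: C1V1 = C2V2 → 0.497 mM × 186 mL ÷ 53.2 mM = 1.74 mL
calcium chloride dihydrate: 6.77 mmol/L × 147 mg/mmol × 0.186 L = 185.11 mg

maltose 6.14 g; mannitol 3.91 g; sodium lactate 6.52 mL; thiamine hydrochloride 2.75 mg; sodium molybdate dihydrate 2.60 mg; zinc sulfate 1.74 mL; calcium chloride dihydrate 185.11 mg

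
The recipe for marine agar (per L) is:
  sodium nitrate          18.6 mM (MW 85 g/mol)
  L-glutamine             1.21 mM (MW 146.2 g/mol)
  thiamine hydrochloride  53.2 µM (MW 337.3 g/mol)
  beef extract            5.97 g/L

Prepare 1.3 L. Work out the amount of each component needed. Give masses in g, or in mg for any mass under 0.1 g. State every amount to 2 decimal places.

sodium nitrate 2.06 g; L-glutamine 0.23 g; thiamine hydrochloride 23.33 mg; beef extract 7.76 g

Working volume: 1.3 L.
sodium nitrate: 18.6 mmol/L × 85 g/mol × 1.3 L ÷ 1000 = 2.06 g
L-glutamine: 1.21 mmol/L × 146.2 g/mol × 1.3 L ÷ 1000 = 0.23 g
thiamine hydrochloride: 53.2 µmol/L × 337.3 g/mol × 1.3 L ÷ 1000 = 23.33 mg
beef extract: 5.97 g/L × 1.3 L = 7.76 g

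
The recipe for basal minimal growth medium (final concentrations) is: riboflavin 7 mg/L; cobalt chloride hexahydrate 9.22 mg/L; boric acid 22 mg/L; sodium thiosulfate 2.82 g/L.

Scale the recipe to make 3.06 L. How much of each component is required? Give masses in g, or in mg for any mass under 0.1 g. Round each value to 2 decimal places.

Scale factor relative to 1 L: 3.06.
riboflavin: 7 mg/L × 3.06 L = 21.42 mg
cobalt chloride hexahydrate: 9.22 mg/L × 3.06 L = 28.21 mg
boric acid: 22 mg/L × 3.06 L = 67.32 mg
sodium thiosulfate: 2.82 g/L × 3.06 L = 8.63 g

riboflavin 21.42 mg; cobalt chloride hexahydrate 28.21 mg; boric acid 67.32 mg; sodium thiosulfate 8.63 g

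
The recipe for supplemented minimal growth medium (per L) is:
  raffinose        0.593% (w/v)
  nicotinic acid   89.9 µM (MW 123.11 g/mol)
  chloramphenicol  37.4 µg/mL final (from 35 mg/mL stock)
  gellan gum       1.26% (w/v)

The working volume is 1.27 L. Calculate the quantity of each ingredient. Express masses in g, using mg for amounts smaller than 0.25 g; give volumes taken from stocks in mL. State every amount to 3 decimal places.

raffinose 7.531 g; nicotinic acid 14.056 mg; chloramphenicol 1.357 mL; gellan gum 16.002 g

Scale factor relative to 1 L: 1.27.
raffinose: 0.593% w/v = 5.93 g/L → 5.93 × 1.27 L = 7.531 g
nicotinic acid: 89.9 µmol/L × 123.11 g/mol × 1.27 L ÷ 1000 = 14.056 mg
chloramphenicol: dilute stock: 37.4 µg/mL × 1270 mL ÷ 35000 µg/mL = 1.357 mL
gellan gum: 1.26% w/v = 12.6 g/L → 12.6 × 1.27 L = 16.002 g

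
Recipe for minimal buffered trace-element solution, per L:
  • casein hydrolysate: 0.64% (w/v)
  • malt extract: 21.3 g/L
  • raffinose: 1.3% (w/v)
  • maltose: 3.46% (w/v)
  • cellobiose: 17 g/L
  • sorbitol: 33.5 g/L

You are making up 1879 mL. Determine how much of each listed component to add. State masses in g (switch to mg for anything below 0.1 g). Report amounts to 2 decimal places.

casein hydrolysate 12.03 g; malt extract 40.02 g; raffinose 24.43 g; maltose 65.01 g; cellobiose 31.94 g; sorbitol 62.95 g

Working volume: 1879 mL = 1.879 L.
casein hydrolysate: 0.64 g per 100 mL × 1879 mL ÷ 100 = 12.03 g
malt extract: 21.3 g/L × 1.879 L = 40.02 g
raffinose: 1.3 g per 100 mL × 1879 mL ÷ 100 = 24.43 g
maltose: 3.46% w/v = 34.6 g/L → 34.6 × 1.879 L = 65.01 g
cellobiose: 17 g/L × 1.879 L = 31.94 g
sorbitol: 33.5 g/L × 1.879 L = 62.95 g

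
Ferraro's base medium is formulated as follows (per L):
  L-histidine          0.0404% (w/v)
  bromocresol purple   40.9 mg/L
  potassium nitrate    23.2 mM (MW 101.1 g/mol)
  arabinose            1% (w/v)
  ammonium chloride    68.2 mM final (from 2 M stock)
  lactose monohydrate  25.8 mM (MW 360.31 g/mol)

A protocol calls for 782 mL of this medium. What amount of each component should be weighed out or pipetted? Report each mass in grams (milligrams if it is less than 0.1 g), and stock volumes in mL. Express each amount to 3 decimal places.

L-histidine 0.316 g; bromocresol purple 31.984 mg; potassium nitrate 1.834 g; arabinose 7.820 g; ammonium chloride 26.666 mL; lactose monohydrate 7.269 g

Target volume = 782 mL = 0.782 L.
L-histidine: 0.0404 g per 100 mL × 782 mL ÷ 100 = 0.316 g
bromocresol purple: 40.9 mg/L × 0.782 L = 31.984 mg
potassium nitrate: 23.2 mmol/L × 101.1 g/mol × 0.782 L ÷ 1000 = 1.834 g
arabinose: 1 g per 100 mL × 782 mL ÷ 100 = 7.820 g
ammonium chloride: dilute stock: 68.2 mM × 782 mL ÷ 2000 mM = 26.666 mL
lactose monohydrate: 25.8 mmol/L × 360.31 g/mol × 0.782 L ÷ 1000 = 7.269 g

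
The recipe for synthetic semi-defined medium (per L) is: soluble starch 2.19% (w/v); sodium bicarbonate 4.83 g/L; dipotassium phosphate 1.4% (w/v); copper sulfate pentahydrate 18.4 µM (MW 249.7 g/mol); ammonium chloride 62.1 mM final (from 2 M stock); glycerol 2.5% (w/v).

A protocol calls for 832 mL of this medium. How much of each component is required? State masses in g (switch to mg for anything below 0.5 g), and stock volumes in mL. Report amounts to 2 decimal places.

Working volume: 832 mL = 0.832 L.
soluble starch: 2.19% w/v = 21.9 g/L → 21.9 × 0.832 L = 18.22 g
sodium bicarbonate: 4.83 g/L × 0.832 L = 4.02 g
dipotassium phosphate: 1.4% w/v = 14 g/L → 14 × 0.832 L = 11.65 g
copper sulfate pentahydrate: 18.4 µmol/L × 249.7 g/mol × 0.832 L ÷ 1000 = 3.82 mg
ammonium chloride: C1V1 = C2V2 → 62.1 mM × 832 mL ÷ 2000 mM = 25.83 mL
glycerol: 2.5% w/v = 25 g/L → 25 × 0.832 L = 20.80 g

soluble starch 18.22 g; sodium bicarbonate 4.02 g; dipotassium phosphate 11.65 g; copper sulfate pentahydrate 3.82 mg; ammonium chloride 25.83 mL; glycerol 20.80 g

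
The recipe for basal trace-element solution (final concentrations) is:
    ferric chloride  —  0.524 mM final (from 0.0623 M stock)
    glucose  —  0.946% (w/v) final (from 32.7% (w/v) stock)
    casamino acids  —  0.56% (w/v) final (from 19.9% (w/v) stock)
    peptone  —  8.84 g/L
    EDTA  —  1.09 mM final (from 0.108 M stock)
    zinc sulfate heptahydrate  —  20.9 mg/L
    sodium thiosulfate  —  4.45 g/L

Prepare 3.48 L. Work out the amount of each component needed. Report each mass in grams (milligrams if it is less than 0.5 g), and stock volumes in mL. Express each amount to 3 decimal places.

Scale factor relative to 1 L: 3.48.
ferric chloride: V = C2·V2/C1 = 0.524 mM × 3480 mL ÷ 62.3 mM = 29.270 mL
glucose: C1V1 = C2V2 → 0.946% ÷ 32.7% × 3480 mL = 100.675 mL
casamino acids: C1V1 = C2V2 → 0.56% ÷ 19.9% × 3480 mL = 97.930 mL
peptone: 8.84 g/L × 3.48 L = 30.763 g
EDTA: V = C2·V2/C1 = 1.09 mM × 3480 mL ÷ 108 mM = 35.122 mL
zinc sulfate heptahydrate: 20.9 mg/L × 3.48 L = 72.732 mg
sodium thiosulfate: 4.45 g/L × 3.48 L = 15.486 g

ferric chloride 29.270 mL; glucose 100.675 mL; casamino acids 97.930 mL; peptone 30.763 g; EDTA 35.122 mL; zinc sulfate heptahydrate 72.732 mg; sodium thiosulfate 15.486 g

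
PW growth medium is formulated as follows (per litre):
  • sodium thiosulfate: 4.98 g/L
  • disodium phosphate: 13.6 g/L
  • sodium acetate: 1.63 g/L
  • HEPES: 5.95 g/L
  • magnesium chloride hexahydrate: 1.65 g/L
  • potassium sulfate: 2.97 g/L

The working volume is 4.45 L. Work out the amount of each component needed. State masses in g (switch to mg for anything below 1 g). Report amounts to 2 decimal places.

sodium thiosulfate 22.16 g; disodium phosphate 60.52 g; sodium acetate 7.25 g; HEPES 26.48 g; magnesium chloride hexahydrate 7.34 g; potassium sulfate 13.22 g

Scale factor relative to 1 L: 4.45.
sodium thiosulfate: 4.98 g/L × 4.45 L = 22.16 g
disodium phosphate: 13.6 g/L × 4.45 L = 60.52 g
sodium acetate: 1.63 g/L × 4.45 L = 7.25 g
HEPES: 5.95 g/L × 4.45 L = 26.48 g
magnesium chloride hexahydrate: 1.65 g/L × 4.45 L = 7.34 g
potassium sulfate: 2.97 g/L × 4.45 L = 13.22 g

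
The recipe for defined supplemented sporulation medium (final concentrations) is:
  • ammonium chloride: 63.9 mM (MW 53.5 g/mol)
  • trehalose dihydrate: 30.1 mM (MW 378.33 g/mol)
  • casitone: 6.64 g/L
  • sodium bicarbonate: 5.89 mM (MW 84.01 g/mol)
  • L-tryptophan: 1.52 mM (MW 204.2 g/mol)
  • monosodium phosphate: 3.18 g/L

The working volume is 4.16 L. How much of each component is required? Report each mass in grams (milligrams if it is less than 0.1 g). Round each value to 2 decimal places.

Scale factor relative to 1 L: 4.16.
ammonium chloride: 63.9 mmol/L × 53.5 g/mol × 4.16 L ÷ 1000 = 14.22 g
trehalose dihydrate: 30.1 mmol/L × 378.33 g/mol × 4.16 L ÷ 1000 = 47.37 g
casitone: 6.64 g/L × 4.16 L = 27.62 g
sodium bicarbonate: 5.89 mmol/L × 84.01 g/mol × 4.16 L ÷ 1000 = 2.06 g
L-tryptophan: 1.52 mmol/L × 204.2 g/mol × 4.16 L ÷ 1000 = 1.29 g
monosodium phosphate: 3.18 g/L × 4.16 L = 13.23 g

ammonium chloride 14.22 g; trehalose dihydrate 47.37 g; casitone 27.62 g; sodium bicarbonate 2.06 g; L-tryptophan 1.29 g; monosodium phosphate 13.23 g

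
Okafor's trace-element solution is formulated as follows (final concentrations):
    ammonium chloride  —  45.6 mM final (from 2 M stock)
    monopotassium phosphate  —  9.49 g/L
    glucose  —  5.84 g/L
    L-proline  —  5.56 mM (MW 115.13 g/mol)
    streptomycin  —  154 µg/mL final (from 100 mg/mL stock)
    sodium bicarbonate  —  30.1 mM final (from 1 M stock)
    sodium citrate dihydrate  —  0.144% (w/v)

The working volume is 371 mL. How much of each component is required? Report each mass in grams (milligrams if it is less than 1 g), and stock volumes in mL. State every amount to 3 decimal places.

ammonium chloride 8.459 mL; monopotassium phosphate 3.521 g; glucose 2.167 g; L-proline 237.486 mg; streptomycin 0.571 mL; sodium bicarbonate 11.167 mL; sodium citrate dihydrate 534.240 mg

Working volume: 371 mL = 0.371 L.
ammonium chloride: V = C2·V2/C1 = 45.6 mM × 371 mL ÷ 2000 mM = 8.459 mL
monopotassium phosphate: 9.49 g/L × 0.371 L = 3.521 g
glucose: 5.84 g/L × 0.371 L = 2.167 g
L-proline: 5.56 mmol/L × 115.13 mg/mmol × 0.371 L = 237.486 mg
streptomycin: dilute stock: 154 µg/mL × 371 mL ÷ 100000 µg/mL = 0.571 mL
sodium bicarbonate: C1V1 = C2V2 → 30.1 mM × 371 mL ÷ 1000 mM = 11.167 mL
sodium citrate dihydrate: 0.144% w/v = 1.44 g/L → 1.44 × 0.371 L = 0.53424 g = 534.240 mg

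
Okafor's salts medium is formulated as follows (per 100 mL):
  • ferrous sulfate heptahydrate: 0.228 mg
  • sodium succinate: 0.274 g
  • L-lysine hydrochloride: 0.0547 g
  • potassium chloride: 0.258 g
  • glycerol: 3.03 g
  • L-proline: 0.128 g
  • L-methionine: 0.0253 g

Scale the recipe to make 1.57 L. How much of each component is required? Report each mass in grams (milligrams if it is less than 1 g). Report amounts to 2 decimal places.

Ratio of target to recipe volume: 1570 / 100 = 15.7.
ferrous sulfate heptahydrate: 0.228 mg × (1570 mL / 100 mL) = 3.58 mg
sodium succinate: 0.274 g × (1570 mL / 100 mL) = 4.30 g
L-lysine hydrochloride: 0.0547 g × (1570 mL / 100 mL) = 0.85879 g = 858.79 mg
potassium chloride: 0.258 g × (1570 mL / 100 mL) = 4.05 g
glycerol: 3.03 g × (1570 mL / 100 mL) = 47.57 g
L-proline: 0.128 g × (1570 mL / 100 mL) = 2.01 g
L-methionine: 0.0253 g × (1570 mL / 100 mL) = 0.39721 g = 397.21 mg

ferrous sulfate heptahydrate 3.58 mg; sodium succinate 4.30 g; L-lysine hydrochloride 858.79 mg; potassium chloride 4.05 g; glycerol 47.57 g; L-proline 2.01 g; L-methionine 397.21 mg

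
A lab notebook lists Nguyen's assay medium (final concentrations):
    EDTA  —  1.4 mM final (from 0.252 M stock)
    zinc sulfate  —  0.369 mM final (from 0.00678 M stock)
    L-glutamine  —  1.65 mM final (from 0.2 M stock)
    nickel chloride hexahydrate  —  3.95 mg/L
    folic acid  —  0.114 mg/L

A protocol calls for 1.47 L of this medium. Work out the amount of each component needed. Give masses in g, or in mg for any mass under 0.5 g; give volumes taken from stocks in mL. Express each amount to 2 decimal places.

Scale factor relative to 1 L: 1.47.
EDTA: C1V1 = C2V2 → 1.4 mM × 1470 mL ÷ 252 mM = 8.17 mL
zinc sulfate: dilute stock: 0.369 mM × 1470 mL ÷ 6.78 mM = 80.00 mL
L-glutamine: V = C2·V2/C1 = 1.65 mM × 1470 mL ÷ 200 mM = 12.13 mL
nickel chloride hexahydrate: 3.95 mg/L × 1.47 L = 5.81 mg
folic acid: 0.114 mg/L × 1.47 L = 0.17 mg

EDTA 8.17 mL; zinc sulfate 80.00 mL; L-glutamine 12.13 mL; nickel chloride hexahydrate 5.81 mg; folic acid 0.17 mg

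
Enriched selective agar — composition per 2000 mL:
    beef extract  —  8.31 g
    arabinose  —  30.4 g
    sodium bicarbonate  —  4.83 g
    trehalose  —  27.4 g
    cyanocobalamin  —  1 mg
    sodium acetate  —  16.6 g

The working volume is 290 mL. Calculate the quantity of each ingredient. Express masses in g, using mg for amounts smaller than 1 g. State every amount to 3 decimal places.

Scale factor = 290 mL / 2000 mL = 0.145.
beef extract: 8.31 g × (290 mL / 2000 mL) = 1.205 g
arabinose: 30.4 g × (290 mL / 2000 mL) = 4.408 g
sodium bicarbonate: 4.83 g × (290 mL / 2000 mL) = 0.70035 g = 700.350 mg
trehalose: 27.4 g × (290 mL / 2000 mL) = 3.973 g
cyanocobalamin: 1 mg × (290 mL / 2000 mL) = 0.145 mg
sodium acetate: 16.6 g × (290 mL / 2000 mL) = 2.407 g

beef extract 1.205 g; arabinose 4.408 g; sodium bicarbonate 700.350 mg; trehalose 3.973 g; cyanocobalamin 0.145 mg; sodium acetate 2.407 g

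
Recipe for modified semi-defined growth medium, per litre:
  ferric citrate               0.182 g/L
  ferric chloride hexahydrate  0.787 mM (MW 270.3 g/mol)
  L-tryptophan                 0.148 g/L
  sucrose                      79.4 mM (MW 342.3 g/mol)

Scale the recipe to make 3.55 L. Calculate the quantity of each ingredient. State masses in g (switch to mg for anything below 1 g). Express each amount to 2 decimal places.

ferric citrate 646.10 mg; ferric chloride hexahydrate 755.18 mg; L-tryptophan 525.40 mg; sucrose 96.48 g

Working volume: 3.55 L.
ferric citrate: 0.182 g/L × 3.55 L = 0.6461 g = 646.10 mg
ferric chloride hexahydrate: 0.787 mmol/L × 270.3 mg/mmol × 3.55 L = 755.18 mg
L-tryptophan: 0.148 g/L × 3.55 L = 0.5254 g = 525.40 mg
sucrose: 79.4 mmol/L × 342.3 g/mol × 3.55 L ÷ 1000 = 96.48 g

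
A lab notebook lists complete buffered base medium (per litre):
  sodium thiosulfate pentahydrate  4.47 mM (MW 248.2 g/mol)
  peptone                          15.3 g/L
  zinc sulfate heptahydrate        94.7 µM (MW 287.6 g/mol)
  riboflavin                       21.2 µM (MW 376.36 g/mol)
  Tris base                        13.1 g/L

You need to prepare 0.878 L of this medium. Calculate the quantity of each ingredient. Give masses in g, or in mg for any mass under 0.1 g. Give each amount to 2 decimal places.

sodium thiosulfate pentahydrate 0.97 g; peptone 13.43 g; zinc sulfate heptahydrate 23.91 mg; riboflavin 7.01 mg; Tris base 11.50 g

Scale factor relative to 1 L: 0.878.
sodium thiosulfate pentahydrate: 4.47 mmol/L × 248.2 g/mol × 0.878 L ÷ 1000 = 0.97 g
peptone: 15.3 g/L × 0.878 L = 13.43 g
zinc sulfate heptahydrate: 94.7 µmol/L × 287.6 g/mol × 0.878 L ÷ 1000 = 23.91 mg
riboflavin: 21.2 µmol/L × 376.36 g/mol × 0.878 L ÷ 1000 = 7.01 mg
Tris base: 13.1 g/L × 0.878 L = 11.50 g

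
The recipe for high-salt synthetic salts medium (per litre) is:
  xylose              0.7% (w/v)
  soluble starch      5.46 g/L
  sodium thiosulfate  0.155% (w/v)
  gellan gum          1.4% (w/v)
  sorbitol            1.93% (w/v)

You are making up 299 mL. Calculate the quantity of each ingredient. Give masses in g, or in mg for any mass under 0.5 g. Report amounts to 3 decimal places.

Target volume = 299 mL = 0.299 L.
xylose: 0.7% w/v = 7 g/L → 7 × 0.299 L = 2.093 g
soluble starch: 5.46 g/L × 0.299 L = 1.633 g
sodium thiosulfate: 0.155 g per 100 mL × 299 mL ÷ 100 = 0.46345 g = 463.450 mg
gellan gum: 1.4 g per 100 mL × 299 mL ÷ 100 = 4.186 g
sorbitol: 1.93% w/v = 19.3 g/L → 19.3 × 0.299 L = 5.771 g

xylose 2.093 g; soluble starch 1.633 g; sodium thiosulfate 463.450 mg; gellan gum 4.186 g; sorbitol 5.771 g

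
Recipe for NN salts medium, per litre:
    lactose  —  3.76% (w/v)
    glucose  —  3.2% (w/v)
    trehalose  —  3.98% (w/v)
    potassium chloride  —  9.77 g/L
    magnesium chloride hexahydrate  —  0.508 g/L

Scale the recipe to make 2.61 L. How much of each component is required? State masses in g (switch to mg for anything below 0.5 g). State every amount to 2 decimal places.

lactose 98.14 g; glucose 83.52 g; trehalose 103.88 g; potassium chloride 25.50 g; magnesium chloride hexahydrate 1.33 g

Working volume: 2.61 L.
lactose: 3.76 g per 100 mL × 2610 mL ÷ 100 = 98.14 g
glucose: 3.2 g per 100 mL × 2610 mL ÷ 100 = 83.52 g
trehalose: 3.98 g per 100 mL × 2610 mL ÷ 100 = 103.88 g
potassium chloride: 9.77 g/L × 2.61 L = 25.50 g
magnesium chloride hexahydrate: 0.508 g/L × 2.61 L = 1.33 g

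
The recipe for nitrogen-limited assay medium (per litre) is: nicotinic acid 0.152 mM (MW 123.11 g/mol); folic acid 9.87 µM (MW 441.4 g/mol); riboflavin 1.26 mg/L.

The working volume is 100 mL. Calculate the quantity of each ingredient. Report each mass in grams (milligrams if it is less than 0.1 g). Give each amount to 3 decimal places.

Scale factor relative to 1 L: 0.1.
nicotinic acid: 0.152 mmol/L × 123.11 mg/mmol × 0.1 L = 1.871 mg
folic acid: 9.87 µmol/L × 441.4 g/mol × 0.1 L ÷ 1000 = 0.436 mg
riboflavin: 1.26 mg/L × 0.1 L = 0.126 mg

nicotinic acid 1.871 mg; folic acid 0.436 mg; riboflavin 0.126 mg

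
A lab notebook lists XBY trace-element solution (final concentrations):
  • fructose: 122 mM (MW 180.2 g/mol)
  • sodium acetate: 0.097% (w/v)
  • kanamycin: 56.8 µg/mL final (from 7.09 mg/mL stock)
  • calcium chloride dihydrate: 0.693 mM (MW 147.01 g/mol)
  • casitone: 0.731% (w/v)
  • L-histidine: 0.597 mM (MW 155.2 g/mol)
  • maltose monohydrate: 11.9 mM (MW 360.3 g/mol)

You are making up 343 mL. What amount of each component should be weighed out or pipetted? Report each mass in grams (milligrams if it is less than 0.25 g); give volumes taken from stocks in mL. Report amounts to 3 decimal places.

Working volume: 343 mL = 0.343 L.
fructose: 122 mmol/L × 180.2 g/mol × 0.343 L ÷ 1000 = 7.541 g
sodium acetate: 0.097 g per 100 mL × 343 mL ÷ 100 = 0.333 g
kanamycin: C1V1 = C2V2 → 56.8 µg/mL × 343 mL ÷ 7090 µg/mL = 2.748 mL
calcium chloride dihydrate: 0.693 mmol/L × 147.01 mg/mmol × 0.343 L = 34.944 mg
casitone: 0.731% w/v = 7.31 g/L → 7.31 × 0.343 L = 2.507 g
L-histidine: 0.597 mmol/L × 155.2 mg/mmol × 0.343 L = 31.780 mg
maltose monohydrate: 11.9 mmol/L × 360.3 g/mol × 0.343 L ÷ 1000 = 1.471 g

fructose 7.541 g; sodium acetate 0.333 g; kanamycin 2.748 mL; calcium chloride dihydrate 34.944 mg; casitone 2.507 g; L-histidine 31.780 mg; maltose monohydrate 1.471 g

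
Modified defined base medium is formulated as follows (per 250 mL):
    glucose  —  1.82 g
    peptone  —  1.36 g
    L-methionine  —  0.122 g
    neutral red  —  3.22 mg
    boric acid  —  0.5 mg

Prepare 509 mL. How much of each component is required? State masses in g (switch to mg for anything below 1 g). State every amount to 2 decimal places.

Ratio of target to recipe volume: 509 / 250 = 2.036.
glucose: 1.82 g × (509 mL / 250 mL) = 3.71 g
peptone: 1.36 g × (509 mL / 250 mL) = 2.77 g
L-methionine: 0.122 g × (509 mL / 250 mL) = 0.248392 g = 248.39 mg
neutral red: 3.22 mg × (509 mL / 250 mL) = 6.56 mg
boric acid: 0.5 mg × (509 mL / 250 mL) = 1.02 mg

glucose 3.71 g; peptone 2.77 g; L-methionine 248.39 mg; neutral red 6.56 mg; boric acid 1.02 mg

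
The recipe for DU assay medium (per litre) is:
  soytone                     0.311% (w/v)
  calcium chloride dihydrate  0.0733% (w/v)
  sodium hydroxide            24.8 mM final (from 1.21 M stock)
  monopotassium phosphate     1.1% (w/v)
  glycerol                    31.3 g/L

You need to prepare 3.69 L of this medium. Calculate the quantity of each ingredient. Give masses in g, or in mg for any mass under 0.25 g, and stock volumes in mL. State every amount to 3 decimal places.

soytone 11.476 g; calcium chloride dihydrate 2.705 g; sodium hydroxide 75.630 mL; monopotassium phosphate 40.590 g; glycerol 115.497 g

Scale factor relative to 1 L: 3.69.
soytone: 0.311% w/v = 3.11 g/L → 3.11 × 3.69 L = 11.476 g
calcium chloride dihydrate: 0.0733% w/v = 0.733 g/L → 0.733 × 3.69 L = 2.705 g
sodium hydroxide: V = C2·V2/C1 = 24.8 mM × 3690 mL ÷ 1210 mM = 75.630 mL
monopotassium phosphate: 1.1% w/v = 11 g/L → 11 × 3.69 L = 40.590 g
glycerol: 31.3 g/L × 3.69 L = 115.497 g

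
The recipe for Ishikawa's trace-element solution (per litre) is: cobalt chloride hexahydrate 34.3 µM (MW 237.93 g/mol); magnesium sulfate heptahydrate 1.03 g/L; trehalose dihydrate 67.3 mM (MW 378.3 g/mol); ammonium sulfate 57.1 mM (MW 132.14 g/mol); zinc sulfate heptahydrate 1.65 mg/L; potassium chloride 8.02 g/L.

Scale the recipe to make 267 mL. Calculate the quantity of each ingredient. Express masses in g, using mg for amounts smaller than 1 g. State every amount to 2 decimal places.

Scale factor relative to 1 L: 0.267.
cobalt chloride hexahydrate: 34.3 µmol/L × 237.93 g/mol × 0.267 L ÷ 1000 = 2.18 mg
magnesium sulfate heptahydrate: 1.03 g/L × 0.267 L = 0.27501 g = 275.01 mg
trehalose dihydrate: 67.3 mmol/L × 378.3 g/mol × 0.267 L ÷ 1000 = 6.80 g
ammonium sulfate: 57.1 mmol/L × 132.14 g/mol × 0.267 L ÷ 1000 = 2.01 g
zinc sulfate heptahydrate: 1.65 mg/L × 0.267 L = 0.44 mg
potassium chloride: 8.02 g/L × 0.267 L = 2.14 g

cobalt chloride hexahydrate 2.18 mg; magnesium sulfate heptahydrate 275.01 mg; trehalose dihydrate 6.80 g; ammonium sulfate 2.01 g; zinc sulfate heptahydrate 0.44 mg; potassium chloride 2.14 g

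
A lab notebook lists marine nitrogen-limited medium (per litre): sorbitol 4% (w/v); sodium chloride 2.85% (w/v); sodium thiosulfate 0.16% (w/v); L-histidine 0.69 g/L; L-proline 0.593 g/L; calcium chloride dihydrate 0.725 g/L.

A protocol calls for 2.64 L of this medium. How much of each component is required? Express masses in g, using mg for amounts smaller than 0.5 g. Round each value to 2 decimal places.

sorbitol 105.60 g; sodium chloride 75.24 g; sodium thiosulfate 4.22 g; L-histidine 1.82 g; L-proline 1.57 g; calcium chloride dihydrate 1.91 g

Working volume: 2.64 L.
sorbitol: 4 g per 100 mL × 2640 mL ÷ 100 = 105.60 g
sodium chloride: 2.85% w/v = 28.5 g/L → 28.5 × 2.64 L = 75.24 g
sodium thiosulfate: 0.16% w/v = 1.6 g/L → 1.6 × 2.64 L = 4.22 g
L-histidine: 0.69 g/L × 2.64 L = 1.82 g
L-proline: 0.593 g/L × 2.64 L = 1.57 g
calcium chloride dihydrate: 0.725 g/L × 2.64 L = 1.91 g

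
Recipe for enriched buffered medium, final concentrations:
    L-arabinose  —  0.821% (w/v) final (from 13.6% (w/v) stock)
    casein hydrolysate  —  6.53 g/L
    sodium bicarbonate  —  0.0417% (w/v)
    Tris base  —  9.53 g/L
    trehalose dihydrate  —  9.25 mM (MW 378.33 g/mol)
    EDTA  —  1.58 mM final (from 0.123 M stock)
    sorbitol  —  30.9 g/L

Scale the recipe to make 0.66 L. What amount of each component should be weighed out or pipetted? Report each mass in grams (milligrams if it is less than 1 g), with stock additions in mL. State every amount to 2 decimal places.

Scale factor relative to 1 L: 0.66.
L-arabinose: C1V1 = C2V2 → 0.821% ÷ 13.6% × 660 mL = 39.84 mL
casein hydrolysate: 6.53 g/L × 0.66 L = 4.31 g
sodium bicarbonate: 0.0417 g per 100 mL × 660 mL ÷ 100 = 0.27522 g = 275.22 mg
Tris base: 9.53 g/L × 0.66 L = 6.29 g
trehalose dihydrate: 9.25 mmol/L × 378.33 g/mol × 0.66 L ÷ 1000 = 2.31 g
EDTA: V = C2·V2/C1 = 1.58 mM × 660 mL ÷ 123 mM = 8.48 mL
sorbitol: 30.9 g/L × 0.66 L = 20.39 g

L-arabinose 39.84 mL; casein hydrolysate 4.31 g; sodium bicarbonate 275.22 mg; Tris base 6.29 g; trehalose dihydrate 2.31 g; EDTA 8.48 mL; sorbitol 20.39 g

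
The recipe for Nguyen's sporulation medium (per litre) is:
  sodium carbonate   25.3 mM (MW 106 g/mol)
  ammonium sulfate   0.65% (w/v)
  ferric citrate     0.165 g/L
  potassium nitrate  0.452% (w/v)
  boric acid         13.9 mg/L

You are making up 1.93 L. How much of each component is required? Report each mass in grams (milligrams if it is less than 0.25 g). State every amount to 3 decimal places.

sodium carbonate 5.176 g; ammonium sulfate 12.545 g; ferric citrate 0.318 g; potassium nitrate 8.724 g; boric acid 26.827 mg

Working volume: 1.93 L.
sodium carbonate: 25.3 mmol/L × 106 g/mol × 1.93 L ÷ 1000 = 5.176 g
ammonium sulfate: 0.65 g per 100 mL × 1930 mL ÷ 100 = 12.545 g
ferric citrate: 0.165 g/L × 1.93 L = 0.318 g
potassium nitrate: 0.452% w/v = 4.52 g/L → 4.52 × 1.93 L = 8.724 g
boric acid: 13.9 mg/L × 1.93 L = 26.827 mg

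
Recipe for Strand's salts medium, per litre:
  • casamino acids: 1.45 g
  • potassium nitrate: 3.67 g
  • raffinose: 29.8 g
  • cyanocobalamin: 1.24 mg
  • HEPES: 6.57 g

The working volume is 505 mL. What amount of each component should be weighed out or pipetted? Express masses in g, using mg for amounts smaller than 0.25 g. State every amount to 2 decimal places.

casamino acids 0.73 g; potassium nitrate 1.85 g; raffinose 15.05 g; cyanocobalamin 0.63 mg; HEPES 3.32 g

Ratio of target to recipe volume: 505 / 1000 = 0.505.
casamino acids: 1.45 g × (505 mL / 1000 mL) = 0.73 g
potassium nitrate: 3.67 g × (505 mL / 1000 mL) = 1.85 g
raffinose: 29.8 g × (505 mL / 1000 mL) = 15.05 g
cyanocobalamin: 1.24 mg × (505 mL / 1000 mL) = 0.63 mg
HEPES: 6.57 g × (505 mL / 1000 mL) = 3.32 g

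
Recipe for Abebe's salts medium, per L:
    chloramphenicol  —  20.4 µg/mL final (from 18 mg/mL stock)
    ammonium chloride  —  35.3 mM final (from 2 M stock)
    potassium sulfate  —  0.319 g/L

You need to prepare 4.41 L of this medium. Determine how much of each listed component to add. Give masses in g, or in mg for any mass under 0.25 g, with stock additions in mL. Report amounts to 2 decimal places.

Scale factor relative to 1 L: 4.41.
chloramphenicol: dilute stock: 20.4 µg/mL × 4410 mL ÷ 18000 µg/mL = 5.00 mL
ammonium chloride: C1V1 = C2V2 → 35.3 mM × 4410 mL ÷ 2000 mM = 77.84 mL
potassium sulfate: 0.319 g/L × 4.41 L = 1.41 g

chloramphenicol 5.00 mL; ammonium chloride 77.84 mL; potassium sulfate 1.41 g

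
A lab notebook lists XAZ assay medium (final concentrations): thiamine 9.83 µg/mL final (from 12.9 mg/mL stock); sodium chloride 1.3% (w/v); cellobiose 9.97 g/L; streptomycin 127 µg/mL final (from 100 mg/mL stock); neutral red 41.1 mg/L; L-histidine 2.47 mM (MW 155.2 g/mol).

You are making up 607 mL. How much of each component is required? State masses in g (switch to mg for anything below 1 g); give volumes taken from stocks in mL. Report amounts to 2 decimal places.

thiamine 0.46 mL; sodium chloride 7.89 g; cellobiose 6.05 g; streptomycin 0.77 mL; neutral red 24.95 mg; L-histidine 232.69 mg

Target volume = 607 mL = 0.607 L.
thiamine: dilute stock: 9.83 µg/mL × 607 mL ÷ 12900 µg/mL = 0.46 mL
sodium chloride: 1.3 g per 100 mL × 607 mL ÷ 100 = 7.89 g
cellobiose: 9.97 g/L × 0.607 L = 6.05 g
streptomycin: C1V1 = C2V2 → 127 µg/mL × 607 mL ÷ 100000 µg/mL = 0.77 mL
neutral red: 41.1 mg/L × 0.607 L = 24.95 mg
L-histidine: 2.47 mmol/L × 155.2 mg/mmol × 0.607 L = 232.69 mg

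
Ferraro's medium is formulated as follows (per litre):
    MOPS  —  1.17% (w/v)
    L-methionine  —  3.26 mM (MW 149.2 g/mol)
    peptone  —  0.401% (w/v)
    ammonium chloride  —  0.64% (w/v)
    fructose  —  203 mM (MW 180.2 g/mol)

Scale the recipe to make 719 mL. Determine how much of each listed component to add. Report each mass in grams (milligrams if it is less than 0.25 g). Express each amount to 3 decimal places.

Scale factor relative to 1 L: 0.719.
MOPS: 1.17% w/v = 11.7 g/L → 11.7 × 0.719 L = 8.412 g
L-methionine: 3.26 mmol/L × 149.2 g/mol × 0.719 L ÷ 1000 = 0.350 g
peptone: 0.401 g per 100 mL × 719 mL ÷ 100 = 2.883 g
ammonium chloride: 0.64% w/v = 6.4 g/L → 6.4 × 0.719 L = 4.602 g
fructose: 203 mmol/L × 180.2 g/mol × 0.719 L ÷ 1000 = 26.301 g

MOPS 8.412 g; L-methionine 0.350 g; peptone 2.883 g; ammonium chloride 4.602 g; fructose 26.301 g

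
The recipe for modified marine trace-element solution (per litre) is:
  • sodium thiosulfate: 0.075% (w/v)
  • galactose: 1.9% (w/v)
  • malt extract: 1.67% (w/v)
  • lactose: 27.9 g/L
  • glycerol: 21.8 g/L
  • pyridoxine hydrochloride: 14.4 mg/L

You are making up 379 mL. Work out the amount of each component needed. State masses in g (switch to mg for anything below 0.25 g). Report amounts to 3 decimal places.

sodium thiosulfate 0.284 g; galactose 7.201 g; malt extract 6.329 g; lactose 10.574 g; glycerol 8.262 g; pyridoxine hydrochloride 5.458 mg

Working volume: 379 mL = 0.379 L.
sodium thiosulfate: 0.075% w/v = 0.75 g/L → 0.75 × 0.379 L = 0.284 g
galactose: 1.9 g per 100 mL × 379 mL ÷ 100 = 7.201 g
malt extract: 1.67% w/v = 16.7 g/L → 16.7 × 0.379 L = 6.329 g
lactose: 27.9 g/L × 0.379 L = 10.574 g
glycerol: 21.8 g/L × 0.379 L = 8.262 g
pyridoxine hydrochloride: 14.4 mg/L × 0.379 L = 5.458 mg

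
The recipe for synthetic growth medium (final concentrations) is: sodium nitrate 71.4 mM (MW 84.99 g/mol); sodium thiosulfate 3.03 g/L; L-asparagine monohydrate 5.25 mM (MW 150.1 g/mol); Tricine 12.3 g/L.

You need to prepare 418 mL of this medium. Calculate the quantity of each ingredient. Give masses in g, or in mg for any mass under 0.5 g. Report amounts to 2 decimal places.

Target volume = 418 mL = 0.418 L.
sodium nitrate: 71.4 mmol/L × 84.99 g/mol × 0.418 L ÷ 1000 = 2.54 g
sodium thiosulfate: 3.03 g/L × 0.418 L = 1.27 g
L-asparagine monohydrate: 5.25 mmol/L × 150.1 mg/mmol × 0.418 L = 329.39 mg
Tricine: 12.3 g/L × 0.418 L = 5.14 g

sodium nitrate 2.54 g; sodium thiosulfate 1.27 g; L-asparagine monohydrate 329.39 mg; Tricine 5.14 g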